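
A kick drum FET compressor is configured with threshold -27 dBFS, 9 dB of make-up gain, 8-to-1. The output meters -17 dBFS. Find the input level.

Stripping the +9 dB make-up gives -26 dBFS at the gain stage.
That's 1 dB above the -27 dBFS threshold.
Undo the ratio: input overshoot = 1 × 8 = 8 dB, giving input = -19 dBFS.

-19 dBFS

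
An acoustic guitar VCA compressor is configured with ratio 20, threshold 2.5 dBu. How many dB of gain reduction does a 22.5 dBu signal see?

22.5 dBu exceeds the threshold by 20 dB.
At 20:1, output sits 20/20 = 1 dB above threshold.
So the signal is attenuated by 20 − 1 = 19 dB.

19 dB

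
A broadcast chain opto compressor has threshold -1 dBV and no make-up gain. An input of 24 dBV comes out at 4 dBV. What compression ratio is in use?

Input overshoot = 24 − (-1) = 25 dB; output overshoot = 4 − (-1) = 5 dB.
Ratio = 25 / 5 = 5.

5:1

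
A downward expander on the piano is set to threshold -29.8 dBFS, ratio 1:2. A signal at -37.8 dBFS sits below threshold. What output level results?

Below threshold, a 1:2 expander applies gain = (2−1)×(T − x) of attenuation.
(2−1) × 8 = 8 dB, so output = -37.8 − 8 = -45.8 dBFS.

-45.8 dBFS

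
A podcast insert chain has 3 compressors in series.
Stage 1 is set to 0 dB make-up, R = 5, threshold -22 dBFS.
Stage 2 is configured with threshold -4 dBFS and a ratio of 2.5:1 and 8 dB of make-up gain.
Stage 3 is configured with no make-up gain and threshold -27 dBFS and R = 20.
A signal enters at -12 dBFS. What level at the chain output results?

Stage 1: -12 dBFS is 10 dB over -22 dBFS; at 5:1 that becomes 2 dB over, giving -20 dBFS.
Stage 2: -20 dBFS is at or below the -4 dBFS threshold — no compression; make-up brings it to -12 dBFS.
Stage 3: 15 dB above -27 dBFS, reduced 20:1 to 0.75 dB above → -26.25 dBFS.

-26.25 dBFS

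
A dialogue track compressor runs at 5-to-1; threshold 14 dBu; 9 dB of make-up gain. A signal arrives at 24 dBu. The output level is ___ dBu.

Overshoot: 24 − 14 = 10 dB.
At 5:1 the overshoot is divided by 5, leaving 2 dB above threshold.
That puts the output at 16 dBu; make-up adds 9 dB, giving 25 dBu.

25 dBu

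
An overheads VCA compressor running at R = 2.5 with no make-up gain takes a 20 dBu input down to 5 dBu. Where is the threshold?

-5 dBu

Input is 25 dB above T (since output overshoot × R = input overshoot: (5 − T)·2.5 = 20 − T gives T = -5 dBu).
Check: -5 + (20 − (-5))/2.5 = -5 + 10 = 5 dBu. ✓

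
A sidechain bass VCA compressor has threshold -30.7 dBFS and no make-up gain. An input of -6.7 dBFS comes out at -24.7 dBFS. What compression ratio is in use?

Input overshoot = -6.7 − (-30.7) = 24 dB; output overshoot = -24.7 − (-30.7) = 6 dB.
Ratio = 24 / 6 = 4.

4:1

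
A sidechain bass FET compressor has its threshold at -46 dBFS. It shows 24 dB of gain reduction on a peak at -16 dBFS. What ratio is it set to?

5:1

Input overshoot = -16 − (-46) = 30 dB.
Output overshoot = 30 − 24 = 6 dB.
Ratio = input overshoot / output overshoot = 30 / 6 = 5.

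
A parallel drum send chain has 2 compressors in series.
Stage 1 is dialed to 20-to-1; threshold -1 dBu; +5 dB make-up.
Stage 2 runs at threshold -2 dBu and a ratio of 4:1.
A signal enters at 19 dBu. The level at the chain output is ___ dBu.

Stage 1: 19 dBu is 20 dB over -1 dBu; at 20:1 that becomes 1 dB over, giving 0 dBu; +5 dB make-up → 5 dBu.
Stage 2: overshoot 7 dB → 7/4 = 1.75 dB → -0.25 dBu.

-0.25 dBu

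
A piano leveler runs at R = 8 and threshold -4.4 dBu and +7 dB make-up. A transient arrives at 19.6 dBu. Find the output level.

Overshoot: 19.6 − (-4.4) = 24 dB.
The 24 dB excess becomes 3 dB after 8:1 reduction.
Output = -4.4 + 3 = -1.4 dBu; make-up adds 7 dB, giving 5.6 dBu.

5.6 dBu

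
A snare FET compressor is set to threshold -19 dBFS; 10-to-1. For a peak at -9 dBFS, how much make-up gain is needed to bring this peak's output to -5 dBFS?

The peak compresses to -19 + 10/10 = -18 dBFS.
To reach -5 dBFS requires -5 − (-18) = 13 dB of make-up.

13 dB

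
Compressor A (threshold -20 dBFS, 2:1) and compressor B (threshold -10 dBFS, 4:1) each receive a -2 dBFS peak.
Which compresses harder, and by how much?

A, by 3 dB

A: GR = 18 − 18/2 = 9 dB.
B: GR = 8 − 8/4 = 6 dB.
Difference: 3 dB in favour of A.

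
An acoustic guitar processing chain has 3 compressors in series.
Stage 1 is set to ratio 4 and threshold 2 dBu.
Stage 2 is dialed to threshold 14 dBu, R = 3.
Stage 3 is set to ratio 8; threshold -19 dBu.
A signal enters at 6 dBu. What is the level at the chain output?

Stage 1: 6 dBu is 4 dB over 2 dBu; at 4:1 that becomes 1 dB over, giving 3 dBu.
Stage 2: below threshold (3 ≤ 14); passes unchanged; output 3 dBu.
Stage 3: overshoot 22 dB → 22/8 = 2.75 dB → -16.25 dBu.

-16.25 dBu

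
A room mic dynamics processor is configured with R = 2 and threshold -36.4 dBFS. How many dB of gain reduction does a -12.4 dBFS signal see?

12 dB

Overshoot = -12.4 − (-36.4) = 24 dB.
A 2:1 ratio leaves 12 dB of that excess.
So the signal is attenuated by 24 − 12 = 12 dB.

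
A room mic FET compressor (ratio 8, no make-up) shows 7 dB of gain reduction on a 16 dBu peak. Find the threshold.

Let T be the threshold. Output overshoot = (input overshoot)/R, so 9 − T = (16 − T)/8.
8·(9 − T) = 16 − T → 7·T = 72 − 16 = 56.
T = 56/7 = 8 dBu.

8 dBu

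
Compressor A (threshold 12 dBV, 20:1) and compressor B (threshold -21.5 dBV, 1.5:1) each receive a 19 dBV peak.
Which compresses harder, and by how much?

A: 7 dB over, compressed to 0.35 dB over, so 6.65 dB of GR.
B: 40.5 dB over, compressed to 27 dB over, so 13.5 dB of GR.
B reduces 6.85 dB more.

B, by 6.85 dB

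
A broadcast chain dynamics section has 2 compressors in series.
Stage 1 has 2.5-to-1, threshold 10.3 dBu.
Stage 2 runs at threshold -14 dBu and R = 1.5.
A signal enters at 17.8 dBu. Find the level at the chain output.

4.2 dBu

Stage 1: 17.8 dBu is 7.5 dB over 10.3 dBu; at 2.5:1 that becomes 3 dB over, giving 13.3 dBu.
Stage 2: 27.3 dB above -14 dBu, reduced 1.5:1 to 18.2 dB above → 4.2 dBu.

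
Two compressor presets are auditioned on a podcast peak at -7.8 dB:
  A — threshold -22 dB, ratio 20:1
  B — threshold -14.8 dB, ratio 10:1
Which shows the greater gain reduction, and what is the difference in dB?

A: GR = 14.2 − 14.2/20 = 13.49 dB.
B: GR = 7 − 7/10 = 6.3 dB.
Difference: 7.19 dB in favour of A.

A, by 7.19 dB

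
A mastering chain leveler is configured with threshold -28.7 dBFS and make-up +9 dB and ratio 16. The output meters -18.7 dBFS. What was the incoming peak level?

Before make-up, the level was -18.7 − 9 = -27.7 dBFS.
That's 1 dB above the -28.7 dBFS threshold.
Undo the ratio: input overshoot = 1 × 16 = 16 dB, giving input = -12.7 dBFS.

-12.7 dBFS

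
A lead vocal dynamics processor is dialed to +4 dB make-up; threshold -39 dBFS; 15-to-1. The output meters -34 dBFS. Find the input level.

-24 dBFS

Remove make-up: -34 − 4 = -38 dBFS.
The compressed level sits -38 − (-39) = 1 dB over threshold.
Before 15:1 compression the overshoot was 1 × 15 = 15 dB, so input = -39 + 15 = -24 dBFS.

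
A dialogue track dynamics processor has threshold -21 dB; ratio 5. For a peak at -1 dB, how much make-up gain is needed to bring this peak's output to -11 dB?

Without make-up, output = threshold + overshoot/5 = -21 + 4 = -17 dB.
Gap to target: 6 dB.

6 dB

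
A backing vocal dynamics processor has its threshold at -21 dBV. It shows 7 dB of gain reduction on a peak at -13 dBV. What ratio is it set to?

8:1

Input overshoot = -13 − (-21) = 8 dB.
Output overshoot = 8 − 7 = 1 dB.
Ratio = input overshoot / output overshoot = 8 / 1 = 8.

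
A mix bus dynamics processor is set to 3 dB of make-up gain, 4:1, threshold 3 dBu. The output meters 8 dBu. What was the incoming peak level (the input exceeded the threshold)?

Stripping the +3 dB make-up gives 5 dBu at the gain stage.
The compressed level sits 5 − 3 = 2 dB over threshold.
Input overshoot = R × output overshoot = 8 dB → input = 3 + 8 = 11 dBu.

11 dBu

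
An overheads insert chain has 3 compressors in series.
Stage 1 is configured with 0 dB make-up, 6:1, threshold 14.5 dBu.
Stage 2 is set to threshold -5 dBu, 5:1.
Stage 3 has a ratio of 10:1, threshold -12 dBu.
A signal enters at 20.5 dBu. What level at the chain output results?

Stage 1: overshoot 6 dB → 6/6 = 1 dB → 15.5 dBu.
Stage 2: 15.5 dBu is 20.5 dB over -5 dBu; at 5:1 that becomes 4.1 dB over, giving -0.9 dBu.
Stage 3: overshoot 11.1 dB → 11.1/10 = 1.11 dB → -10.89 dBu.

-10.89 dBu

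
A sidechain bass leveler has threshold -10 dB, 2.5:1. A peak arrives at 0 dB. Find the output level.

0 dB sits 10 dB over threshold.
At 2.5:1 the overshoot is divided by 2.5, leaving 4 dB above threshold.
So the level is -10 + 4 = -6 dB.

-6 dB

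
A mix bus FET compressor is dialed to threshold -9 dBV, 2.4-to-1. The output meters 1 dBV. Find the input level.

The compressed level sits 1 − (-9) = 10 dB over threshold.
Input overshoot = R × output overshoot = 24 dB → input = -9 + 24 = 15 dBV.

15 dBV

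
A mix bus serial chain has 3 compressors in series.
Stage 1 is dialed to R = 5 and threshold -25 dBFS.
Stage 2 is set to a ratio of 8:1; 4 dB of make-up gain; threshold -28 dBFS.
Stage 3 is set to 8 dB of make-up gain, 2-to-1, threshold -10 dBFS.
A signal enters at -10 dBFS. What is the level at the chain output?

Stage 1: overshoot 15 dB → 15/5 = 3 dB → -22 dBFS.
Stage 2: -22 dBFS is 6 dB over -28 dBFS; at 8:1 that becomes 0.75 dB over, giving -27.25 dBFS; +4 dB make-up → -23.25 dBFS.
Stage 3: -23.25 dBFS is at or below the -10 dBFS threshold — no compression; make-up brings it to -15.25 dBFS.

-15.25 dBFS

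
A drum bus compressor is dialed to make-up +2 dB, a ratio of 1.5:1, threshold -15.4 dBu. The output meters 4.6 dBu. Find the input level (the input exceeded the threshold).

Before make-up, the level was 4.6 − 2 = 2.6 dBu.
The compressed level sits 2.6 − (-15.4) = 18 dB over threshold.
Input overshoot = R × output overshoot = 27 dB → input = -15.4 + 27 = 11.6 dBu.

11.6 dBu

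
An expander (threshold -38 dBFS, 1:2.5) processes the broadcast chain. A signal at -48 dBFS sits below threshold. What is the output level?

-63 dBFS

Undershoot = (-38) − (-48) = 10 dB.
At 1:2.5, that expands to 25 dB under threshold.
Output = -38 − 25 = -63 dBFS.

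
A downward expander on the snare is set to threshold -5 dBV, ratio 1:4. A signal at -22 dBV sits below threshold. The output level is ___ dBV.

Undershoot = (-5) − (-22) = 17 dB.
At 1:4, that expands to 68 dB under threshold.
Output = -5 − 68 = -73 dBV.

-73 dBV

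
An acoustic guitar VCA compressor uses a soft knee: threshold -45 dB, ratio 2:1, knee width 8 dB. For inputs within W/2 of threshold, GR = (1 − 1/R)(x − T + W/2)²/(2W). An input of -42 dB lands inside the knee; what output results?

x − T + W/2 = -42 − (-45) + 4 = 7.
GR = (1 − 1/2) × 7² / 16 = 0.5 × 49 / 16 = 1.53125 dB.
Output = -42 − 1.53125 = -43.53125 dB.

-43.53125 dB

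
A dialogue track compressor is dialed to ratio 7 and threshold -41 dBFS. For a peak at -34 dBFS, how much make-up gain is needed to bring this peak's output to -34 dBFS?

6 dB

The peak compresses to -41 + 7/7 = -40 dBFS.
To reach -34 dBFS requires -34 − (-40) = 6 dB of make-up.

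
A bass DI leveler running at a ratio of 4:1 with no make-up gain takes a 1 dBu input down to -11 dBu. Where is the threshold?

Gain reduction = 1 − (-11) = 12 dB; output overshoot = GR / (R − 1) = 12 / 3 = 4 dB.
Threshold = output − output overshoot = -11 − 4 = -15 dBu.

-15 dBu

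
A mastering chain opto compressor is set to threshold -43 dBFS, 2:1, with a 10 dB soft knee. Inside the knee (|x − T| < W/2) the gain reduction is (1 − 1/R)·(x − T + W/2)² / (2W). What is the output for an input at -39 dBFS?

-41.025 dBFS

x − T + W/2 = -39 − (-43) + 5 = 9.
GR = (1 − 1/2) × 9² / 20 = 0.5 × 81 / 20 = 2.025 dB.
Output = -39 − 2.025 = -41.025 dBFS.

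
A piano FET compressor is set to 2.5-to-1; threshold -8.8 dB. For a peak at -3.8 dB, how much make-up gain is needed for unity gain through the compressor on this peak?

The peak compresses to -8.8 + 5/2.5 = -6.8 dB.
To reach -3.8 dB requires -3.8 − (-6.8) = 3 dB of make-up.

3 dB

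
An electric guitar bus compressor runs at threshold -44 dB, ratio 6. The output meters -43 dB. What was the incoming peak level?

Post-compression overshoot = -43 − (-44) = 1 dB.
Input overshoot = R × output overshoot = 6 dB → input = -44 + 6 = -38 dB.

-38 dB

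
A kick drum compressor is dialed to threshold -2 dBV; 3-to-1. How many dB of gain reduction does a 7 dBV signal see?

The signal is 9 dB above threshold.
A 3:1 ratio leaves 3 dB of that excess.
So the signal is attenuated by 9 − 3 = 6 dB.

6 dB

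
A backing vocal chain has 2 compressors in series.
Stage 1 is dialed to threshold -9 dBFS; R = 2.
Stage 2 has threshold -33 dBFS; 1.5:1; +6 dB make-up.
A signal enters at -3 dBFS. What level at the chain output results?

-9 dBFS

Stage 1: overshoot 6 dB → 6/2 = 3 dB → -6 dBFS.
Stage 2: 27 dB above -33 dBFS, reduced 1.5:1 to 18 dB above → -15 dBFS; +6 dB make-up → -9 dBFS.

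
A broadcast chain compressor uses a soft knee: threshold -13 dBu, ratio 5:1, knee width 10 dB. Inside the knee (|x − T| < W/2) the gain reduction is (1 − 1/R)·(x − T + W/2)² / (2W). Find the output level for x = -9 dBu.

x − T + W/2 = -9 − (-13) + 5 = 9.
GR = (1 − 1/5) × 9² / 20 = 0.8 × 81 / 20 = 3.24 dB.
Output = -9 − 3.24 = -12.24 dBu.

-12.24 dBu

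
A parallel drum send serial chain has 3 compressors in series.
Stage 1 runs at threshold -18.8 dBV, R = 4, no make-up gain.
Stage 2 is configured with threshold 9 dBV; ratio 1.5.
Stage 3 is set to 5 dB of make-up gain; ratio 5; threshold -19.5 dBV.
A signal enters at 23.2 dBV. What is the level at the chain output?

Stage 1: 23.2 dBV is 42 dB over -18.8 dBV; at 4:1 that becomes 10.5 dB over, giving -8.3 dBV.
Stage 2: -8.3 dBV ≤ 9 dBV, so stage 2 doesn't engage; output -8.3 dBV.
Stage 3: -8.3 dBV is 11.2 dB over -19.5 dBV; at 5:1 that becomes 2.24 dB over, giving -17.26 dBV; +5 dB make-up → -12.26 dBV.

-12.26 dBV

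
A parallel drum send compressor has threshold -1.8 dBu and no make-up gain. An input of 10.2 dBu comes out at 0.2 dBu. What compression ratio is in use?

Input overshoot = 10.2 − (-1.8) = 12 dB; output overshoot = 0.2 − (-1.8) = 2 dB.
Ratio = 12 / 2 = 6.

6:1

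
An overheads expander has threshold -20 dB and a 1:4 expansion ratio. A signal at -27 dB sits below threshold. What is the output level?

Undershoot = (-20) − (-27) = 7 dB.
At 1:4, that expands to 28 dB under threshold.
Output = -20 − 28 = -48 dB.

-48 dB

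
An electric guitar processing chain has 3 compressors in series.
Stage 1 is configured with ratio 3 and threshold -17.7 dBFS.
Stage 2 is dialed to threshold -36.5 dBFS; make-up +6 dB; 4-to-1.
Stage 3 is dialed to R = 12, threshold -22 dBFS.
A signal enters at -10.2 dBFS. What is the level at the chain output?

-25.175 dBFS

Stage 1: -10.2 dBFS is 7.5 dB over -17.7 dBFS; at 3:1 that becomes 2.5 dB over, giving -15.2 dBFS.
Stage 2: 21.3 dB above -36.5 dBFS, reduced 4:1 to 5.325 dB above → -31.175 dBFS; +6 dB make-up → -25.175 dBFS.
Stage 3: below threshold (-25.175 ≤ -22); passes unchanged; output -25.175 dBFS.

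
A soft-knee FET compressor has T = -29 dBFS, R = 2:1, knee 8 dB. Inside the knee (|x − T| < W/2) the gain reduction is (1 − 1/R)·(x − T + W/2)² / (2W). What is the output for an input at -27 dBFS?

x − T + W/2 = -27 − (-29) + 4 = 6.
GR = (1 − 1/2) × 6² / 16 = 0.5 × 36 / 16 = 1.125 dB.
Output = -27 − 1.125 = -28.125 dBFS.

-28.125 dBFS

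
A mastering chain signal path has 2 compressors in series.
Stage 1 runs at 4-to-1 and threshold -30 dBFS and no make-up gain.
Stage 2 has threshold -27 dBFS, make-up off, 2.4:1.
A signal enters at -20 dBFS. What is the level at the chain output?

-27.5 dBFS

Stage 1: overshoot 10 dB → 10/4 = 2.5 dB → -27.5 dBFS.
Stage 2: below threshold (-27.5 ≤ -27); passes unchanged; output -27.5 dBFS.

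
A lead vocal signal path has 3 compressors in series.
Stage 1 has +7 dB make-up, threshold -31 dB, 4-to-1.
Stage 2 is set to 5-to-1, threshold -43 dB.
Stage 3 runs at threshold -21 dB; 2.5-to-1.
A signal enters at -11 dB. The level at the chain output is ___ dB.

Stage 1: -11 dB is 20 dB over -31 dB; at 4:1 that becomes 5 dB over, giving -26 dB; +7 dB make-up → -19 dB.
Stage 2: overshoot 24 dB → 24/5 = 4.8 dB → -38.2 dB.
Stage 3: below threshold (-38.2 ≤ -21); passes unchanged; output -38.2 dB.

-38.2 dB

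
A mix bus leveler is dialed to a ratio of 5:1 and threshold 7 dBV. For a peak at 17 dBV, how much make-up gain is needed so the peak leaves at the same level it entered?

The peak compresses to 7 + 10/5 = 9 dBV.
To reach 17 dBV requires 17 − 9 = 8 dB of make-up.

8 dB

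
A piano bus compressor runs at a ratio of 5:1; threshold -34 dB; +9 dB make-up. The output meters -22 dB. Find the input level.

Stripping the +9 dB make-up gives -31 dB at the gain stage.
The compressed level sits -31 − (-34) = 3 dB over threshold.
Undo the ratio: input overshoot = 3 × 5 = 15 dB, giving input = -19 dB.

-19 dB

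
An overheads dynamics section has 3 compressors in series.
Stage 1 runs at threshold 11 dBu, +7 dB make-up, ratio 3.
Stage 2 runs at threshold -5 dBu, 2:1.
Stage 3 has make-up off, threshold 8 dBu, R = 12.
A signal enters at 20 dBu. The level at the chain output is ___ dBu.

8 dBu

Stage 1: 9 dB above 11 dBu, reduced 3:1 to 3 dB above → 14 dBu; +7 dB make-up → 21 dBu.
Stage 2: overshoot 26 dB → 26/2 = 13 dB → 8 dBu.
Stage 3: 8 dBu ≤ 8 dBu, so stage 3 doesn't engage; output 8 dBu.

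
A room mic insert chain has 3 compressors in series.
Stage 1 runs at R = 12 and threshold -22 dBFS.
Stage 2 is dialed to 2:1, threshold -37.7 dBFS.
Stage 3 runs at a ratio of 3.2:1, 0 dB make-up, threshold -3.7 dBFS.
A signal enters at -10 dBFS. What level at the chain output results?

Stage 1: 12 dB above -22 dBFS, reduced 12:1 to 1 dB above → -21 dBFS.
Stage 2: overshoot 16.7 dB → 16.7/2 = 8.35 dB → -29.35 dBFS.
Stage 3: -29.35 dBFS ≤ -3.7 dBFS, so stage 3 doesn't engage; output -29.35 dBFS.

-29.35 dBFS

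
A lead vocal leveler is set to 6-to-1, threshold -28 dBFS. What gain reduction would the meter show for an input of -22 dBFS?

-22 dBFS exceeds the threshold by 6 dB.
After 6:1 compression the overshoot becomes 6/6 = 1 dB.
GR = overshoot in − overshoot out = 6 − 1 = 5 dB.

5 dB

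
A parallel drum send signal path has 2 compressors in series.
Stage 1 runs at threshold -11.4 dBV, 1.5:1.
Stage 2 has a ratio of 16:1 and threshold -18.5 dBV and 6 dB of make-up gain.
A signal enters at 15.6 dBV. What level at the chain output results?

Stage 1: 15.6 dBV is 27 dB over -11.4 dBV; at 1.5:1 that becomes 18 dB over, giving 6.6 dBV.
Stage 2: 25.1 dB above -18.5 dBV, reduced 16:1 to 1.56875 dB above → -16.93125 dBV; +6 dB make-up → -10.93125 dBV.

-10.93125 dBV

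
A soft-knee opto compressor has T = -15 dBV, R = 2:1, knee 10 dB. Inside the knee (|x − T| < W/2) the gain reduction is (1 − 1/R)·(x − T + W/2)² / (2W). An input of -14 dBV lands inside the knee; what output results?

x − T + W/2 = -14 − (-15) + 5 = 6.
GR = (1 − 1/2) × 6² / 20 = 0.5 × 36 / 20 = 0.9 dB.
Output = -14 − 0.9 = -14.9 dBV.

-14.9 dBV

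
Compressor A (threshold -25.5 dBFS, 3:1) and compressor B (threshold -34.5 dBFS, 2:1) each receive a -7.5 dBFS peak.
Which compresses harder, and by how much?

B, by 1.5 dB

A: 18 dB over, compressed to 6 dB over, so 12 dB of GR.
B: 27 dB over, compressed to 13.5 dB over, so 13.5 dB of GR.
B reduces 1.5 dB more.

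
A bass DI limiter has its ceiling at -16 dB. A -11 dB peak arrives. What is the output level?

-16 dB

The limiter clamps the peak to its -16 dB ceiling.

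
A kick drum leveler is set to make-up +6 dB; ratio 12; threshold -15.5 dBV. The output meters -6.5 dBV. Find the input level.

Remove make-up: -6.5 − 6 = -12.5 dBV.
The compressed level sits -12.5 − (-15.5) = 3 dB over threshold.
Before 12:1 compression the overshoot was 3 × 12 = 36 dB, so input = -15.5 + 36 = 20.5 dBV.

20.5 dBV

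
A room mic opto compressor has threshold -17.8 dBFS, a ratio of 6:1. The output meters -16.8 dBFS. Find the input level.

That's 1 dB above the -17.8 dBFS threshold.
Undo the ratio: input overshoot = 1 × 6 = 6 dB, giving input = -11.8 dBFS.

-11.8 dBFS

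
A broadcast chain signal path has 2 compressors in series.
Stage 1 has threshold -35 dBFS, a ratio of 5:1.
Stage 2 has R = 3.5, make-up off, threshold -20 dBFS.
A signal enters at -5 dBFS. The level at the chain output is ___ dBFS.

Stage 1: -5 dBFS is 30 dB over -35 dBFS; at 5:1 that becomes 6 dB over, giving -29 dBFS.
Stage 2: -29 dBFS ≤ -20 dBFS, so stage 2 doesn't engage; output -29 dBFS.

-29 dBFS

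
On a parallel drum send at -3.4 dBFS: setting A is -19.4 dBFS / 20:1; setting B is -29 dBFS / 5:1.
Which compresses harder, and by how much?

B, by 5.28 dB

A: GR = 16 − 16/20 = 15.2 dB.
B: GR = 25.6 − 25.6/5 = 20.48 dB.
B applies 5.28 dB more gain reduction.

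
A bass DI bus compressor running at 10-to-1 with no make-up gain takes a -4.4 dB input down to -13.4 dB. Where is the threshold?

-14.4 dB

Let T be the threshold. Output overshoot = (input overshoot)/R, so -13.4 − T = (-4.4 − T)/10.
10·(-13.4 − T) = -4.4 − T → 9·T = -134 − (-4.4) = -129.6.
T = -129.6/9 = -14.4 dB.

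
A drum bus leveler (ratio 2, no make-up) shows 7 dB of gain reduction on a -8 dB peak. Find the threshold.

Gain reduction = -8 − (-15) = 7 dB; output overshoot = GR / (R − 1) = 7 / 1 = 7 dB.
Threshold = output − output overshoot = -15 − 7 = -22 dB.

-22 dB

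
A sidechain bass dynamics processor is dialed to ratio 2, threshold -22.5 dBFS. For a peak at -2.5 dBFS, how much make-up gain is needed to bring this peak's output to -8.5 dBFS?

Overshoot 20 dB → 20/2 = 10 dB after compression, so the compressed level is -22.5 + 10 = -12.5 dBFS.
Make-up = target − compressed = -8.5 − (-12.5) = 4 dB.

4 dB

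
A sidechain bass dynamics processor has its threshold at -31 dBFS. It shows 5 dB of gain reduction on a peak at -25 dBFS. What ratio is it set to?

6:1

Input overshoot = -25 − (-31) = 6 dB.
Output overshoot = 6 − 5 = 1 dB.
Ratio = input overshoot / output overshoot = 6 / 1 = 6.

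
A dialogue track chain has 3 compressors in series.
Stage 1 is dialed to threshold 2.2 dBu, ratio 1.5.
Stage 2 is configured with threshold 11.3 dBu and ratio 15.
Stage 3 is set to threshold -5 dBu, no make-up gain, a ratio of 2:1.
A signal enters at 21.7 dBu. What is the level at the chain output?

Stage 1: 21.7 dBu is 19.5 dB over 2.2 dBu; at 1.5:1 that becomes 13 dB over, giving 15.2 dBu.
Stage 2: 15.2 dBu is 3.9 dB over 11.3 dBu; at 15:1 that becomes 0.26 dB over, giving 11.56 dBu.
Stage 3: overshoot 16.56 dB → 16.56/2 = 8.28 dB → 3.28 dBu.

3.28 dBu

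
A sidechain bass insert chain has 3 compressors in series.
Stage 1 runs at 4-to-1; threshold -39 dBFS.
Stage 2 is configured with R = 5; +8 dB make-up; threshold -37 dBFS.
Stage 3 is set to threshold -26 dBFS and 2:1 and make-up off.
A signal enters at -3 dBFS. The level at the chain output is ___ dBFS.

-27.6 dBFS

Stage 1: -3 dBFS is 36 dB over -39 dBFS; at 4:1 that becomes 9 dB over, giving -30 dBFS.
Stage 2: 7 dB above -37 dBFS, reduced 5:1 to 1.4 dB above → -35.6 dBFS; +8 dB make-up → -27.6 dBFS.
Stage 3: -27.6 dBFS ≤ -26 dBFS, so stage 3 doesn't engage; output -27.6 dBFS.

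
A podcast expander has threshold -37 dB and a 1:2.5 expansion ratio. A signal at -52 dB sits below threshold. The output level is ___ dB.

Below threshold, a 1:2.5 expander applies gain = (2.5−1)×(T − x) of attenuation.
(2.5−1) × 15 = 22.5 dB, so output = -52 − 22.5 = -74.5 dB.

-74.5 dB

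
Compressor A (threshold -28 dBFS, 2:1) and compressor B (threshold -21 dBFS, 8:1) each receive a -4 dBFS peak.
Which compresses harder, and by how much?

B, by 2.875 dB

A: overshoot 24 dB → output overshoot 12 dB → GR 12 dB.
B: overshoot 17 dB → output overshoot 2.125 dB → GR 14.875 dB.
B reduces 2.875 dB more.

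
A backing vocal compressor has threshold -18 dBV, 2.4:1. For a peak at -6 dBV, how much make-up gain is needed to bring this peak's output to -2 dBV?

11 dB

Without make-up, output = threshold + overshoot/2.4 = -18 + 5 = -13 dBV.
Gap to target: 11 dB.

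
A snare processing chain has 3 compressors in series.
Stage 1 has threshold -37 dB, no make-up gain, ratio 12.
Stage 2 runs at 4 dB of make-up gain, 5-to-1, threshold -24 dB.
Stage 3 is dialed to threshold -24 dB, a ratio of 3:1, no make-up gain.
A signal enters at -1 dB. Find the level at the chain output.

Stage 1: 36 dB above -37 dB, reduced 12:1 to 3 dB above → -34 dB.
Stage 2: below threshold (-34 ≤ -24); passes unchanged; make-up brings it to -30 dB.
Stage 3: -30 dB is at or below the -24 dB threshold — no compression; output -30 dB.

-30 dB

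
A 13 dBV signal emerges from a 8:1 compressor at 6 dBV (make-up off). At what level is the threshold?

Input is 8 dB above T (since output overshoot × R = input overshoot: (6 − T)·8 = 13 − T gives T = 5 dBV).
Check: 5 + (13 − 5)/8 = 5 + 1 = 6 dBV. ✓

5 dBV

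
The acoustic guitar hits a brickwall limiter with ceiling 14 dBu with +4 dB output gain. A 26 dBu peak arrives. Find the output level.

18 dBu

A brickwall limiter is an ∞:1 compressor: any input above the ceiling is clamped to 14 dBu.
Output gain then adds 4 dB: 14 + 4 = 18 dBu.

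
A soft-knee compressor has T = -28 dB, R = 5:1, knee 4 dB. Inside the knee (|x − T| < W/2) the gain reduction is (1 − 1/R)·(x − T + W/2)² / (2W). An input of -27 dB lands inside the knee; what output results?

x − T + W/2 = -27 − (-28) + 2 = 3.
GR = (1 − 1/5) × 3² / 8 = 0.8 × 9 / 8 = 0.9 dB.
Output = -27 − 0.9 = -27.9 dB.

-27.9 dB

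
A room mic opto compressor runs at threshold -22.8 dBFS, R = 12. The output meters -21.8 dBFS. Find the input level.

-10.8 dBFS

The compressed level sits -21.8 − (-22.8) = 1 dB over threshold.
Input overshoot = R × output overshoot = 12 dB → input = -22.8 + 12 = -10.8 dBFS.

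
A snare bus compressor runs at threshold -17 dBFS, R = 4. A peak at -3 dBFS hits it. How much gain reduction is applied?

Overshoot = -3 − (-17) = 14 dB.
After 4:1 compression the overshoot becomes 14/4 = 3.5 dB.
So the signal is attenuated by 14 − 3.5 = 10.5 dB.

10.5 dB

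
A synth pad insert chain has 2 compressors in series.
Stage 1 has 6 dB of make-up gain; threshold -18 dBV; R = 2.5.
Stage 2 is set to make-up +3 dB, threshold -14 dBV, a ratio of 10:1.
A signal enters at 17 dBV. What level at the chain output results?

Stage 1: 17 dBV is 35 dB over -18 dBV; at 2.5:1 that becomes 14 dB over, giving -4 dBV; +6 dB make-up → 2 dBV.
Stage 2: 16 dB above -14 dBV, reduced 10:1 to 1.6 dB above → -12.4 dBV; +3 dB make-up → -9.4 dBV.

-9.4 dBV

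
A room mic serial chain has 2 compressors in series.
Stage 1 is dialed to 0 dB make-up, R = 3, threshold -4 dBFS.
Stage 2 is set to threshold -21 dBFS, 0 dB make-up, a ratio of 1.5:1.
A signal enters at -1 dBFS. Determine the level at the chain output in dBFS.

-9 dBFS

Stage 1: -1 dBFS is 3 dB over -4 dBFS; at 3:1 that becomes 1 dB over, giving -3 dBFS.
Stage 2: 18 dB above -21 dBFS, reduced 1.5:1 to 12 dB above → -9 dBFS.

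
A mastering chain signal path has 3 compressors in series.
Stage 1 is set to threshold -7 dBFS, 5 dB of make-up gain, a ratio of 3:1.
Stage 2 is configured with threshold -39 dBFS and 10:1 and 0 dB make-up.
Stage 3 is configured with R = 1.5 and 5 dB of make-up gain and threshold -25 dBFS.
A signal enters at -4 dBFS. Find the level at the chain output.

-30.2 dBFS

Stage 1: -4 dBFS is 3 dB over -7 dBFS; at 3:1 that becomes 1 dB over, giving -6 dBFS; +5 dB make-up → -1 dBFS.
Stage 2: -1 dBFS is 38 dB over -39 dBFS; at 10:1 that becomes 3.8 dB over, giving -35.2 dBFS.
Stage 3: below threshold (-35.2 ≤ -25); passes unchanged; make-up brings it to -30.2 dBFS.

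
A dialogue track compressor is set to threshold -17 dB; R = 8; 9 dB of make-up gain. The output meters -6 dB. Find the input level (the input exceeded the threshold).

Stripping the +9 dB make-up gives -15 dB at the gain stage.
Post-compression overshoot = -15 − (-17) = 2 dB.
Before 8:1 compression the overshoot was 2 × 8 = 16 dB, so input = -17 + 16 = -1 dB.

-1 dB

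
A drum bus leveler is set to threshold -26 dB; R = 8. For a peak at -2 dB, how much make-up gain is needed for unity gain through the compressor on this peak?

Overshoot 24 dB → 24/8 = 3 dB after compression, so the compressed level is -26 + 3 = -23 dB.
Make-up = target − compressed = -2 − (-23) = 21 dB.

21 dB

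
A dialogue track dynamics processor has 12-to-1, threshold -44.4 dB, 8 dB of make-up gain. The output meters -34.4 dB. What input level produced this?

-20.4 dB

Before make-up, the level was -34.4 − 8 = -42.4 dB.
That's 2 dB above the -44.4 dB threshold.
Undo the ratio: input overshoot = 2 × 12 = 24 dB, giving input = -20.4 dB.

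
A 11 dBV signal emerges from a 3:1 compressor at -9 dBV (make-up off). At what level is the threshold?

-19 dBV

Input is 30 dB above T (since output overshoot × R = input overshoot: (-9 − T)·3 = 11 − T gives T = -19 dBV).
Check: -19 + (11 − (-19))/3 = -19 + 10 = -9 dBV. ✓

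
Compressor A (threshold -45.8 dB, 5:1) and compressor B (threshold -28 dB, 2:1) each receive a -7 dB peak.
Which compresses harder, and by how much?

A, by 20.54 dB

A: overshoot 38.8 dB → output overshoot 7.76 dB → GR 31.04 dB.
B: overshoot 21 dB → output overshoot 10.5 dB → GR 10.5 dB.
A applies 20.54 dB more gain reduction.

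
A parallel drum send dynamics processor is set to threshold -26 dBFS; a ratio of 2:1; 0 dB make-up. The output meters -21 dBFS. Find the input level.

-16 dBFS

That's 5 dB above the -26 dBFS threshold.
Input overshoot = R × output overshoot = 10 dB → input = -26 + 10 = -16 dBFS.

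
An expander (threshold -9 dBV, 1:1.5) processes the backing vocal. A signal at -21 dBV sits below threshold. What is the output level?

-27 dBV

The input is 12 dB below the -9 dBV threshold.
A 1:1.5 expander multiplies undershoot by 1.5: 12 × 1.5 = 18 dB below threshold.
Output = -9 − 18 = -27 dBV.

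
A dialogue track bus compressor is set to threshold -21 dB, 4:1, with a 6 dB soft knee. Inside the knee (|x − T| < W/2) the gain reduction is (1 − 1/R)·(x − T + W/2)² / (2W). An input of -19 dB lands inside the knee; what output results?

-20.5625 dB

x − T + W/2 = -19 − (-21) + 3 = 5.
GR = (1 − 1/4) × 5² / 12 = 0.75 × 25 / 12 = 1.5625 dB.
Output = -19 − 1.5625 = -20.5625 dB.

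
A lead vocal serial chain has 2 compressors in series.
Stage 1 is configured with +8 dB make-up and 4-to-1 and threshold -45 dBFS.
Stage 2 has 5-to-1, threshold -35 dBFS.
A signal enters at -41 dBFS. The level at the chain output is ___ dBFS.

Stage 1: 4 dB above -45 dBFS, reduced 4:1 to 1 dB above → -44 dBFS; +8 dB make-up → -36 dBFS.
Stage 2: -36 dBFS ≤ -35 dBFS, so stage 2 doesn't engage; output -36 dBFS.

-36 dBFS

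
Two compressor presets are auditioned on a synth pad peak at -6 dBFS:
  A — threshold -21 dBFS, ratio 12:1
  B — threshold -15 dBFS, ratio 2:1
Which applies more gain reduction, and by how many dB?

A, by 9.25 dB

A: overshoot 15 dB → output overshoot 1.25 dB → GR 13.75 dB.
B: overshoot 9 dB → output overshoot 4.5 dB → GR 4.5 dB.
A reduces 9.25 dB more.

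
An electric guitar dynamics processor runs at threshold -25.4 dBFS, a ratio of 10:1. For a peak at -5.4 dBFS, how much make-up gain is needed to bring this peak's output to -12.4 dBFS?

Overshoot 20 dB → 20/10 = 2 dB after compression, so the compressed level is -25.4 + 2 = -23.4 dBFS.
Make-up = target − compressed = -12.4 − (-23.4) = 11 dB.

11 dB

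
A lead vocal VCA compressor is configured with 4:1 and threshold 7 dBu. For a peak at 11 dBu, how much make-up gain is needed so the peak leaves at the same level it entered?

Overshoot 4 dB → 4/4 = 1 dB after compression, so the compressed level is 7 + 1 = 8 dBu.
Make-up = target − compressed = 11 − 8 = 3 dB.

3 dB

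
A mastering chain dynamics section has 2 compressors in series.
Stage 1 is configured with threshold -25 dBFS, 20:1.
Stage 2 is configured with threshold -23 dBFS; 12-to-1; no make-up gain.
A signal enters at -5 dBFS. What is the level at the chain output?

Stage 1: overshoot 20 dB → 20/20 = 1 dB → -24 dBFS.
Stage 2: -24 dBFS is at or below the -23 dBFS threshold — no compression; output -24 dBFS.

-24 dBFS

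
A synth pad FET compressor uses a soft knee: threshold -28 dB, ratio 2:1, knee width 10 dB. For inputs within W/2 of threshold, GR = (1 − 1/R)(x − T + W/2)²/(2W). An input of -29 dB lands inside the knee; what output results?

-29.4 dB

x − T + W/2 = -29 − (-28) + 5 = 4.
GR = (1 − 1/2) × 4² / 20 = 0.5 × 16 / 20 = 0.4 dB.
Output = -29 − 0.4 = -29.4 dB.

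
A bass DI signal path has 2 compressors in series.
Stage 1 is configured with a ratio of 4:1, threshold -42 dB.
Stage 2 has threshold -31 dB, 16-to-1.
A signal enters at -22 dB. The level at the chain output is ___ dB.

Stage 1: overshoot 20 dB → 20/4 = 5 dB → -37 dB.
Stage 2: below threshold (-37 ≤ -31); passes unchanged; output -37 dB.

-37 dB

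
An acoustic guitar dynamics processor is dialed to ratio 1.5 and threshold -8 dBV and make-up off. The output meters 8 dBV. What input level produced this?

Post-compression overshoot = 8 − (-8) = 16 dB.
Before 1.5:1 compression the overshoot was 16 × 1.5 = 24 dB, so input = -8 + 24 = 16 dBV.

16 dBV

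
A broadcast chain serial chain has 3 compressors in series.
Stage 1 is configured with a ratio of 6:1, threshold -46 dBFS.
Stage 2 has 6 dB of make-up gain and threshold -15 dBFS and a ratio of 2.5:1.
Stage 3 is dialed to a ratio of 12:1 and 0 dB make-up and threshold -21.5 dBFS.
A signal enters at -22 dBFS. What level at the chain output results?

Stage 1: 24 dB above -46 dBFS, reduced 6:1 to 4 dB above → -42 dBFS.
Stage 2: -42 dBFS ≤ -15 dBFS, so stage 2 doesn't engage; make-up brings it to -36 dBFS.
Stage 3: -36 dBFS ≤ -21.5 dBFS, so stage 3 doesn't engage; output -36 dBFS.

-36 dBFS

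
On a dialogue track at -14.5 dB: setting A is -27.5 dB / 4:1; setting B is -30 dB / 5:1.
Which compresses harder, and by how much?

B, by 2.65 dB

A: GR = 13 − 13/4 = 9.75 dB.
B: GR = 15.5 − 15.5/5 = 12.4 dB.
B reduces 2.65 dB more.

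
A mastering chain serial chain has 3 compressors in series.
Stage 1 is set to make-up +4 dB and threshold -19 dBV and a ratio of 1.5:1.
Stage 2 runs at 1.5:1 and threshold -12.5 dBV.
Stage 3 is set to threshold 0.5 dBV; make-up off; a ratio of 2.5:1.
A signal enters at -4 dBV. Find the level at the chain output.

Stage 1: 15 dB above -19 dBV, reduced 1.5:1 to 10 dB above → -9 dBV; +4 dB make-up → -5 dBV.
Stage 2: -5 dBV is 7.5 dB over -12.5 dBV; at 1.5:1 that becomes 5 dB over, giving -7.5 dBV.
Stage 3: -7.5 dBV ≤ 0.5 dBV, so stage 3 doesn't engage; output -7.5 dBV.

-7.5 dBV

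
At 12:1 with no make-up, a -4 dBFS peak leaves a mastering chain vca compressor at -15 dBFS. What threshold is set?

Let T be the threshold. Output overshoot = (input overshoot)/R, so -15 − T = (-4 − T)/12.
12·(-15 − T) = -4 − T → 11·T = -180 − (-4) = -176.
T = -176/11 = -16 dBFS.

-16 dBFS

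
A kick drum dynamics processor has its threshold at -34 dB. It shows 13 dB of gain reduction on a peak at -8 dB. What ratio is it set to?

2:1

Input overshoot = -8 − (-34) = 26 dB.
Output overshoot = 26 − 13 = 13 dB.
Ratio = input overshoot / output overshoot = 26 / 13 = 2.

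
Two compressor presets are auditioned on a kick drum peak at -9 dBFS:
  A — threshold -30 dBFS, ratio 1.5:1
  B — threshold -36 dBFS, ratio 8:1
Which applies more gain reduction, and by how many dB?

A: overshoot 21 dB → output overshoot 14 dB → GR 7 dB.
B: overshoot 27 dB → output overshoot 3.375 dB → GR 23.625 dB.
B applies 16.625 dB more gain reduction.

B, by 16.625 dB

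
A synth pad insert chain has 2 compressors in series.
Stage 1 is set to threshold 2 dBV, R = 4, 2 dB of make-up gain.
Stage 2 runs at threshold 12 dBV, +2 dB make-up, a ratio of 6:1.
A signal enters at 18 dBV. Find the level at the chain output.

Stage 1: overshoot 16 dB → 16/4 = 4 dB → 6 dBV; +2 dB make-up → 8 dBV.
Stage 2: 8 dBV is at or below the 12 dBV threshold — no compression; make-up brings it to 10 dBV.

10 dBV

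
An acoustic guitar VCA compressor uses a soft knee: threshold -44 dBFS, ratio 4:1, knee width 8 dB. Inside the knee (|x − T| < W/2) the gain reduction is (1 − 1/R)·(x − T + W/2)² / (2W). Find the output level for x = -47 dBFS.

x − T + W/2 = -47 − (-44) + 4 = 1.
GR = (1 − 1/4) × 1² / 16 = 0.75 × 1 / 16 = 0.046875 dB.
Output = -47 − 0.046875 = -47.046875 dBFS.

-47.046875 dBFS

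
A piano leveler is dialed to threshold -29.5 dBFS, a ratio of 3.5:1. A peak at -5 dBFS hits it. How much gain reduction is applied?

17.5 dB

The signal is 24.5 dB above threshold.
At 3.5:1, output sits 24.5/3.5 = 7 dB above threshold.
GR = overshoot in − overshoot out = 24.5 − 7 = 17.5 dB.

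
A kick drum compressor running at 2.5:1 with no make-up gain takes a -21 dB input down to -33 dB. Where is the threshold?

-41 dB

Gain reduction = -21 − (-33) = 12 dB; output overshoot = GR / (R − 1) = 12 / 1.5 = 8 dB.
Threshold = output − output overshoot = -33 − 8 = -41 dB.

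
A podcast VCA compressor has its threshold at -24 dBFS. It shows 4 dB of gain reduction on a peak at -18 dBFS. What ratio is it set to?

Input overshoot = -18 − (-24) = 6 dB.
Output overshoot = 6 − 4 = 2 dB.
Ratio = input overshoot / output overshoot = 6 / 2 = 3.

3:1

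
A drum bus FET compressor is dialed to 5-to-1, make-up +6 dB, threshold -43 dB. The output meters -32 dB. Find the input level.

Stripping the +6 dB make-up gives -38 dB at the gain stage.
That's 5 dB above the -43 dB threshold.
Before 5:1 compression the overshoot was 5 × 5 = 25 dB, so input = -43 + 25 = -18 dB.

-18 dB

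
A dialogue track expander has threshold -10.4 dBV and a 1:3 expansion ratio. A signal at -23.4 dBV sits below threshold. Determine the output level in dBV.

Below threshold, a 1:3 expander applies gain = (3−1)×(T − x) of attenuation.
(3−1) × 13 = 26 dB, so output = -23.4 − 26 = -49.4 dBV.

-49.4 dBV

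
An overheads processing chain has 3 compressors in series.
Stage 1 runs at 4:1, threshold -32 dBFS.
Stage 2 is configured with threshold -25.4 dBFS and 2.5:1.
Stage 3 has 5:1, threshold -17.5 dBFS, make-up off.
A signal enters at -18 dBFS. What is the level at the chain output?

Stage 1: -18 dBFS is 14 dB over -32 dBFS; at 4:1 that becomes 3.5 dB over, giving -28.5 dBFS.
Stage 2: -28.5 dBFS ≤ -25.4 dBFS, so stage 2 doesn't engage; output -28.5 dBFS.
Stage 3: below threshold (-28.5 ≤ -17.5); passes unchanged; output -28.5 dBFS.

-28.5 dBFS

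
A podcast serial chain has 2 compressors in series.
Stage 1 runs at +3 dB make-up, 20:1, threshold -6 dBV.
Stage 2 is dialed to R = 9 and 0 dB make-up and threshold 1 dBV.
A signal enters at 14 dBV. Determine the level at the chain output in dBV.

-2 dBV

Stage 1: overshoot 20 dB → 20/20 = 1 dB → -5 dBV; +3 dB make-up → -2 dBV.
Stage 2: below threshold (-2 ≤ 1); passes unchanged; output -2 dBV.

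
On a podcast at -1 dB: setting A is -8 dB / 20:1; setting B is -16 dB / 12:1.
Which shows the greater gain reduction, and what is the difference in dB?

A: GR = 7 − 7/20 = 6.65 dB.
B: GR = 15 − 15/12 = 13.75 dB.
Difference: 7.1 dB in favour of B.

B, by 7.1 dB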